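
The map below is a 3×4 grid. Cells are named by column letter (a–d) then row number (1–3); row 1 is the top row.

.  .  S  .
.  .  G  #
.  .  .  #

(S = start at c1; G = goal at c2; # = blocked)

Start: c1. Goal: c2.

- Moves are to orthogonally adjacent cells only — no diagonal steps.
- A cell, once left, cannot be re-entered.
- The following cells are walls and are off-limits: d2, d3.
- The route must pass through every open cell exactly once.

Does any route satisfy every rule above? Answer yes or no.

Cell d1 has only one open neighbour but is neither the start nor the goal, so a Hamiltonian route would have to both enter and leave it through the same neighbour — impossible without revisiting.

no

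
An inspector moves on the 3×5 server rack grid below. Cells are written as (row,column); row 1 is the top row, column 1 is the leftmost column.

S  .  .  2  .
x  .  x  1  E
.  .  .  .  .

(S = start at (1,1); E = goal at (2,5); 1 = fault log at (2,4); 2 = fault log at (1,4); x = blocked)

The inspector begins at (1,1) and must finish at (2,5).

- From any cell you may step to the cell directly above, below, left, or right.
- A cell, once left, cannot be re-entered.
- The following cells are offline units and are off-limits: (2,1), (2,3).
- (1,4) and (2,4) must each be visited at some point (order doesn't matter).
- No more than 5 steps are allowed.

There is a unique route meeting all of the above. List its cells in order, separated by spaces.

The 5-move cap with required stops at (1,4), (2,4) leaves no slack for detours.
Route from (1,1): 3× right (reaching (1,4)), down to (2,4), right to (2,5) — 5 moves in all.
Check: all required cells visited; 5 ≤ 5 moves.

(1,1) (1,2) (1,3) (1,4) (2,4) (2,5)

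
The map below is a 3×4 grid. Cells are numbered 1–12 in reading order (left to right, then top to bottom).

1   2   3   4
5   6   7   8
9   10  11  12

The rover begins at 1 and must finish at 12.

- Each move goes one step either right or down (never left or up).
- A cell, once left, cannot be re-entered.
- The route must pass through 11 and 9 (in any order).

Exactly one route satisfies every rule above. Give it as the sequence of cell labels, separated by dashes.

Moves only go right or down, so the column and row indices never decrease.
Route from 1: down 2 to 9, right 3 to 12 — 5 moves in all.
Check: all required cells visited.

1 - 5 - 9 - 10 - 11 - 12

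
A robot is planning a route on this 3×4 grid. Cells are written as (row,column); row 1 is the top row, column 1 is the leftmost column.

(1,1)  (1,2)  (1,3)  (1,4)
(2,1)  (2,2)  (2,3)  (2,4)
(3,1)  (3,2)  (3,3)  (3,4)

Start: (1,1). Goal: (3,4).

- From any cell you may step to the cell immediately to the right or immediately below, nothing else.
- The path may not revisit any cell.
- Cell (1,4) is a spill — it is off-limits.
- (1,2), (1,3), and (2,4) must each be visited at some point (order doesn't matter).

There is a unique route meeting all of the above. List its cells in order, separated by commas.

Moves only go right or down, so the column and row indices never decrease.
Route from (1,1): right 2 to (1,3), down 1 to (2,3), right 1 to (2,4), down 1 to (3,4) — 5 moves in all.
Check: all required cells visited.

(1,1), (1,2), (1,3), (2,3), (2,4), (3,4)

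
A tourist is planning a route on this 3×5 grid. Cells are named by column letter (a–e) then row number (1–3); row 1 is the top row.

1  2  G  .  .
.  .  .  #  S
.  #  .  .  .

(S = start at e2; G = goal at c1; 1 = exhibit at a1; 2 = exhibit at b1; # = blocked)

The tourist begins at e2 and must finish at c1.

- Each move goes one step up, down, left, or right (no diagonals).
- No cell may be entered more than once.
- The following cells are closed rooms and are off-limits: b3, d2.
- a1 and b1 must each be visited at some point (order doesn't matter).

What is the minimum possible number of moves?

Any route passes through a1 and b1 in some order between e2 and c1. Summing Manhattan distances along each leg and taking the cheapest ordering (e2 → a1 → b1 → c1) gives a lower bound of 5 + 1 + 1 = 7 moves.
The shortest route satisfying every rule uses 9 moves: e2 → e3 → d3 → c3 → c2 → b2 → a2 → a1 → b1 → c1.
The no-revisit rule (legs can't share cells) pushes the minimum above the 7-move bound; an exhaustive check rules out every length from 7 to 8, leaving 9 as the minimum.

9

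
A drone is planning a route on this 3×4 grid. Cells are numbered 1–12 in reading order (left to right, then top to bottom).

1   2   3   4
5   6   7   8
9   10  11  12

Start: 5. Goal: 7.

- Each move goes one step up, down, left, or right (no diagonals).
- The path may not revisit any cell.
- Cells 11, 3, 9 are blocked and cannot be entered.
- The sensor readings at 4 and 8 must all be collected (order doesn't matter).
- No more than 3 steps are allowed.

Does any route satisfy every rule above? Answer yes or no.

4 must be visited but has only one open neighbour (8), and it is neither the start nor the goal — the route would have to enter and leave through 8, re-entering it.

no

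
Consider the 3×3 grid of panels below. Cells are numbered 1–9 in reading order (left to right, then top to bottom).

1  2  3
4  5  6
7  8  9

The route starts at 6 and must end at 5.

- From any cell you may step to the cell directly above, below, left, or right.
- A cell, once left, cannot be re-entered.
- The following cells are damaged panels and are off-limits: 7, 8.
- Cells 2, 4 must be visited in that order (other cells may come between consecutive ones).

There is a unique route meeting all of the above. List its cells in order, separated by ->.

6 -> 3 -> 2 -> 1 -> 4 -> 5

The waypoints must appear in the order 2, 4, with no cell reused.
Route from 6: up to 3, 2× left (reaching 1), down to 4, right to 5 — 5 moves in all.
Check: order respected (2 at step 2, 4 at step 4).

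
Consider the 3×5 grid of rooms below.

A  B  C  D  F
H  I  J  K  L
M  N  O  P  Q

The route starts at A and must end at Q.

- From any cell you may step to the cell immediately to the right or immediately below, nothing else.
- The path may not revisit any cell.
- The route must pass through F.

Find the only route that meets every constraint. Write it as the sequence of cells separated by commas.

Moves only go right or down, so the column and row indices never decrease.
Route from A: 4× right (reaching F), 2× down (reaching Q) — 6 moves in all.
Check: all required cells visited.

A, B, C, D, F, L, Q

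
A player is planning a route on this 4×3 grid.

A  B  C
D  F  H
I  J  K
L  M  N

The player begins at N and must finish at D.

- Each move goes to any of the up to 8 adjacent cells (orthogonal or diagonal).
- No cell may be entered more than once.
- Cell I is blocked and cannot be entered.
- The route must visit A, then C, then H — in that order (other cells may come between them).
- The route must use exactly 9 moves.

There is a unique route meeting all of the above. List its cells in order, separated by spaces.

N M K F A B C H J D

The waypoints must appear in the order A, C, H, with no cell reused.
Route from N: left 1 to M, up-right 1 to K, up-left 2 to A, right 2 to C, down 1 to H, down-left 1 to J, up-left 1 to D — 9 moves in all.
Check: order respected (A at step 4, C at step 6, H at step 7); 9 moves as required.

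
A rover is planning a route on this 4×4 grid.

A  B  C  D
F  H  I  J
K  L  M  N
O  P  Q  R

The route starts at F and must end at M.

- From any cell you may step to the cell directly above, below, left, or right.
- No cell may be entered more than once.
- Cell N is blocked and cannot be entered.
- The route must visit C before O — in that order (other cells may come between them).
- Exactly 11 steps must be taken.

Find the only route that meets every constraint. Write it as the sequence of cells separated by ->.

F -> A -> B -> C -> I -> H -> L -> K -> O -> P -> Q -> M

The waypoints must appear in the order C, O, with no cell reused.
Route from F: up to A, 2× right (reaching C), down to I, left to H, down to L, left to K, down to O, 2× right (reaching Q), up to M — 11 moves in all.
Check: order respected (C at step 3, O at step 8); 11 moves as required.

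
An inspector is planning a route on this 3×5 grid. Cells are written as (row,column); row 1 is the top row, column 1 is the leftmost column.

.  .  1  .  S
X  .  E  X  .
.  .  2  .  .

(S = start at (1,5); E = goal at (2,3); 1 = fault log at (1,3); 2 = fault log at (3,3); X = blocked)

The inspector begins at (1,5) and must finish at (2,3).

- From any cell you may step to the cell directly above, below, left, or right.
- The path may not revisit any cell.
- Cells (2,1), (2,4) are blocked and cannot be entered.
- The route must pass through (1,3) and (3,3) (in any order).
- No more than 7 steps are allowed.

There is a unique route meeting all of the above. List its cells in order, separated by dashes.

(1,5) - (1,4) - (1,3) - (1,2) - (2,2) - (3,2) - (3,3) - (2,3)

The 7-move cap with required stops at (1,3), (3,3) leaves no slack for detours.
Route from (1,5): left 3 to (1,2), down 2 to (3,2), right 1 to (3,3), up 1 to (2,3) — 7 moves in all.
Check: all required cells visited; 7 ≤ 7 moves.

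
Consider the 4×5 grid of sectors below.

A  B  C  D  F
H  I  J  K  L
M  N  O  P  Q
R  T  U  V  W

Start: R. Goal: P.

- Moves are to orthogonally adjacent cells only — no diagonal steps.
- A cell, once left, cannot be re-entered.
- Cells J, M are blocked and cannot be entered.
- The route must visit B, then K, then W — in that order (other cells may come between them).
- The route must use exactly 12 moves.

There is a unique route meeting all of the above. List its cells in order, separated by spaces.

R T N I B C D K L Q W V P

The waypoints must appear in the order B, K, W, with no cell reused.
Route from R: right 1 to T, up 3 to B, right 2 to D, down 1 to K, right 1 to L, down 2 to W, left 1 to V, up 1 to P — 12 moves in all.
Check: order respected (B at step 4, K at step 7, W at step 10); 12 moves as required.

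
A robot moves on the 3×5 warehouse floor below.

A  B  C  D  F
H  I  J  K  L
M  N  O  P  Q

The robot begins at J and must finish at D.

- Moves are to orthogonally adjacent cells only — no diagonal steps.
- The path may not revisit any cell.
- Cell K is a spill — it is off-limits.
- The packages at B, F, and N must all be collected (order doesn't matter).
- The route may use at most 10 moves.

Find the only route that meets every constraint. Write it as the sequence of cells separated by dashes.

The budget equals the shortest possible length, so every move has to be on a shortest route through the required cells.
Route from J: up 1 to C, left 1 to B, down 2 to N, right 3 to Q, up 2 to F, left 1 to D — 10 moves in all.
Check: all required cells visited; 10 ≤ 10 moves.

J - C - B - I - N - O - P - Q - L - F - D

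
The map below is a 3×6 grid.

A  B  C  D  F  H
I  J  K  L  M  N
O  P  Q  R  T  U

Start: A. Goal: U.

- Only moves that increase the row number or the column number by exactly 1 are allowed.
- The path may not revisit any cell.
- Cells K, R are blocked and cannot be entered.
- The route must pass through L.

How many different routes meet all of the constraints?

A right/down-only route from A to U makes exactly 2 down-moves and 5 right-moves in some order.
With no other constraints that would be C(7,2) = 21 routes.
Split at L and multiply the segment counts (each segment already excludes blocked cells): A→L: 1; L→U: 2; product = 2.
That gives 2 routes.

2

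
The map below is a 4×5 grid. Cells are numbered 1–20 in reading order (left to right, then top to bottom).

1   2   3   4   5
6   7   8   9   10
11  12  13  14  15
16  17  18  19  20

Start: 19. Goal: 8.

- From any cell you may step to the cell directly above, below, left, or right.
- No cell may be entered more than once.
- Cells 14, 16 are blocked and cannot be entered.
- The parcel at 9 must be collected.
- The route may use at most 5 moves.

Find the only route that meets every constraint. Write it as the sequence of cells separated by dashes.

19 - 20 - 15 - 10 - 9 - 8

The budget equals the shortest possible length, so every move has to be on a shortest route through the required cells.
Route from 19: right to 20, 2× up (reaching 10), 2× left (reaching 8) — 5 moves in all.
Check: all required cells visited; 5 ≤ 5 moves.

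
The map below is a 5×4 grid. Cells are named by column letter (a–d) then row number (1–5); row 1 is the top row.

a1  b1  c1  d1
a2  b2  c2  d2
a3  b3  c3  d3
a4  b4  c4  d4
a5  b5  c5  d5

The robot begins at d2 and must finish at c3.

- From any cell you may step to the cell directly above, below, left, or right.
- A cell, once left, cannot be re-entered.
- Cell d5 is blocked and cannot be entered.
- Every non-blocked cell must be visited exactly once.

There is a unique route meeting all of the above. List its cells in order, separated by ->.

d2 -> d1 -> c1 -> c2 -> b2 -> b1 -> a1 -> a2 -> a3 -> b3 -> b4 -> a4 -> a5 -> b5 -> c5 -> c4 -> d4 -> d3 -> c3

Need to visit all 19 open cells exactly once, starting at d2 and ending at c3.
Cell c5 has only two open neighbours (c4 and b5), so the path must pass straight through it: one of those is the cell it's entered from and the other is where it exits.
Route from d2: up to d1, left to c1, down to c2, left to b2, up to b1, left to a1, 2× down (reaching a3), right to b3, down to b4, left to a4, down to a5, 2× right (reaching c5), up to c4, right to d4, up to d3, left to c3 — 18 moves in all.
Check: all 19 open cells covered.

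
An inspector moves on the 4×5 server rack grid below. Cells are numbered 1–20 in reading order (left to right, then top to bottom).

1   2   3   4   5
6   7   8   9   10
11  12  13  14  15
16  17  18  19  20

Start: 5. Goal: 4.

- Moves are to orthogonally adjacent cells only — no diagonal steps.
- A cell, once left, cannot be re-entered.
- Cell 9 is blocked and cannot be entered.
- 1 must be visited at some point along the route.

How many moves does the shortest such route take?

Any route passes through 1 somewhere between 5 and 4. Summing Manhattan distances along the two legs (5 → 1 → 4) gives a lower bound of 4 + 3 = 7 moves.
The shortest route satisfying every rule uses 11 moves: 5 → 10 → 15 → 14 → 13 → 8 → 7 → 6 → 1 → 2 → 3 → 4.
The no-revisit rule (legs can't share cells) pushes the minimum above the 7-move bound; an exhaustive check rules out every length from 7 to 10 (on a 4-connected grid the length of any start-to-goal walk has the same parity as the Manhattan bound, so only lengths 7, 9, 11, … need checking), leaving 11 as the minimum.

11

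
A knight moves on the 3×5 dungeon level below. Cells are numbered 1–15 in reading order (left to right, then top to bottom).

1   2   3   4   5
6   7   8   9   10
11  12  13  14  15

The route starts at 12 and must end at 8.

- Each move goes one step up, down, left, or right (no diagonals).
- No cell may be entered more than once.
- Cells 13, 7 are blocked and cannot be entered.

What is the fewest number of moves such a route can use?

The Manhattan distance from 12 to 8 is |3−2| + |2−3| = 2, so at least 2 moves are needed.
That bound ignores the blocked cells. Measuring each leg by the fewest moves that actually steer around them (12→8: 6) raises the lower bound to 6.
A route of 6 moves exists: 12 → 11 → 6 → 1 → 2 → 3 → 8.
Since 6 matches that lower bound, it is optimal.

6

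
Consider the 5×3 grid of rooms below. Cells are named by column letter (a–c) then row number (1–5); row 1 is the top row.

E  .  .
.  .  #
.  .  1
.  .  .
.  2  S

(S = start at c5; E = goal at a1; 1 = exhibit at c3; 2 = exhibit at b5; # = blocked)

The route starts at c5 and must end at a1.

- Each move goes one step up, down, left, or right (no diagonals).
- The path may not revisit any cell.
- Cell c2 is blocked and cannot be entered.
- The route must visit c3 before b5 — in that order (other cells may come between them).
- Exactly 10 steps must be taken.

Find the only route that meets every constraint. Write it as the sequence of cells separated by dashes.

c5 - c4 - c3 - b3 - b4 - b5 - a5 - a4 - a3 - a2 - a1

The waypoints must appear in the order c3, b5, with no cell reused.
Route from c5: up 2 to c3, left 1 to b3, down 2 to b5, left 1 to a5, up 4 to a1 — 10 moves in all.
Check: order respected (1 at step 2, 2 at step 5); 10 moves as required.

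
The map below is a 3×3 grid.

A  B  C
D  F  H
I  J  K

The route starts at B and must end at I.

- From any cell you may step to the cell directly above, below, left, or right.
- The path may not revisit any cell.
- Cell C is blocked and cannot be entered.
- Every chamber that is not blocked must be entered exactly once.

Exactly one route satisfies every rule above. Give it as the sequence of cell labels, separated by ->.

B -> A -> D -> F -> H -> K -> J -> I

Need to visit all 8 open cells exactly once, starting at B and ending at I.
Cell K has only two open neighbours (H and J), so the path must pass straight through it: one of those is the cell it's entered from and the other is where it exits.
Route from B: left 1 to A, down 1 to D, right 2 to H, down 1 to K, left 2 to I — 7 moves in all.
Check: all 8 open cells covered.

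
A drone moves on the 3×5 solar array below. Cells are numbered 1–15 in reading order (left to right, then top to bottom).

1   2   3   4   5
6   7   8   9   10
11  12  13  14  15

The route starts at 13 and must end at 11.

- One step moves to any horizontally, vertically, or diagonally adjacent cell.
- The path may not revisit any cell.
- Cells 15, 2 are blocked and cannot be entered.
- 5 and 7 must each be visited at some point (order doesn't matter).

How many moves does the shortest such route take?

Any route passes through 5 and 7 in some order between 13 and 11. Summing Chebyshev distances along each leg and taking the cheapest ordering (13 → 5 → 7 → 11) gives a lower bound of 2 + 3 + 1 = 6 moves.
A route of 6 moves achieves this: 13 → 9 → 5 → 4 → 3 → 7 → 11.
Since 6 matches the lower bound, it is optimal.

6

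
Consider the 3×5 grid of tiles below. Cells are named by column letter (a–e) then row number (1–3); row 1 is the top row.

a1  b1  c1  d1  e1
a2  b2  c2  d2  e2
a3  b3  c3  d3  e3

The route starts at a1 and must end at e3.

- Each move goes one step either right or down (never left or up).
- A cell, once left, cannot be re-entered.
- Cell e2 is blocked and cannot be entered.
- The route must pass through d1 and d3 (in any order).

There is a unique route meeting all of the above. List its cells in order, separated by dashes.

Moves only go right or down, so the column and row indices never decrease.
Route from a1: right 3 to d1, down 2 to d3, right 1 to e3 — 6 moves in all.
Check: all required cells visited.

a1 - b1 - c1 - d1 - d2 - d3 - e3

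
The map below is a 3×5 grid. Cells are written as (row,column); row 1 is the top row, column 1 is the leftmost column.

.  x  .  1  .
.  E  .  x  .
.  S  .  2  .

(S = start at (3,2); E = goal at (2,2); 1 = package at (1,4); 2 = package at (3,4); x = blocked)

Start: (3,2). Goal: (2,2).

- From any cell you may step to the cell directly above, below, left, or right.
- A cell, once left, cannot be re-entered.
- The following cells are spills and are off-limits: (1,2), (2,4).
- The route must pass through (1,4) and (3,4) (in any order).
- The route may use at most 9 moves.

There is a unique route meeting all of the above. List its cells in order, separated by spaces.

The budget equals the shortest possible length, so every move has to be on a shortest route through the required cells.
Route from (3,2): right 3 to (3,5), up 2 to (1,5), left 2 to (1,3), down 1 to (2,3), left 1 to (2,2) — 9 moves in all.
Check: all required cells visited; 9 ≤ 9 moves.

(3,2) (3,3) (3,4) (3,5) (2,5) (1,5) (1,4) (1,3) (2,3) (2,2)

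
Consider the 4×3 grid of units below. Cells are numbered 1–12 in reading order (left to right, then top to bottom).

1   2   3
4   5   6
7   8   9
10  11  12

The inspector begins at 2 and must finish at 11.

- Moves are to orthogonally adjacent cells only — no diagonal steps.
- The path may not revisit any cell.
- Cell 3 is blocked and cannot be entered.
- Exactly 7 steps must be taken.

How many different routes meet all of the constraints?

Need simple routes of exactly 7 moves from 2 to 11 (Manhattan distance 3, so 2 moves are spent on a detour and 2 undoing it).
Enumerating: 2 5 4 7 8 9 12 11 | 2 5 6 9 8 7 10 11 | 2 1 4 7 8 9 12 11 | 2 1 4 5 8 7 10 11 | 2 1 4 5 8 9 12 11 | 2 1 4 5 6 9 12 11 | 2 1 4 5 6 9 8 11.
That gives 7 routes.

7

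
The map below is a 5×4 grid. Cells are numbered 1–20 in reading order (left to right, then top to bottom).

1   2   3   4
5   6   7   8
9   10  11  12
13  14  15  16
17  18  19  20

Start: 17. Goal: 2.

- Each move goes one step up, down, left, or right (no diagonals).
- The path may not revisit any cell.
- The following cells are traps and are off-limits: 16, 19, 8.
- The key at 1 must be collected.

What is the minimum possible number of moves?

5

Any route passes through 1 somewhere between 17 and 2. Summing Manhattan distances along the two legs (17 → 1 → 2) gives a lower bound of 4 + 1 = 5 moves.
A route of 5 moves achieves this: 17 → 13 → 9 → 5 → 1 → 2.
Since 5 matches the lower bound, it is optimal.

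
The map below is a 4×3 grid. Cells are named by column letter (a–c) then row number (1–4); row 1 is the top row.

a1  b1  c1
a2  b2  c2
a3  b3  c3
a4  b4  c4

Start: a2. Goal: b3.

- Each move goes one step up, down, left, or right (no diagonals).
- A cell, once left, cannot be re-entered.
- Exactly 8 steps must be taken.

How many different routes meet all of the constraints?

5

Need simple routes of exactly 8 moves from a2 to b3 (Manhattan distance 2, so 3 moves are spent on a detour and 3 undoing it).
Enumerating: a2 a1 b1 b2 c2 c3 c4 b4 b3 | a2 a1 b1 c1 c2 c3 c4 b4 b3 | a2 a3 a4 b4 c4 c3 c2 b2 b3 | a2 b2 b1 c1 c2 c3 c4 b4 b3 | a2 b2 c2 c3 c4 b4 a4 a3 b3.
That gives 5 routes.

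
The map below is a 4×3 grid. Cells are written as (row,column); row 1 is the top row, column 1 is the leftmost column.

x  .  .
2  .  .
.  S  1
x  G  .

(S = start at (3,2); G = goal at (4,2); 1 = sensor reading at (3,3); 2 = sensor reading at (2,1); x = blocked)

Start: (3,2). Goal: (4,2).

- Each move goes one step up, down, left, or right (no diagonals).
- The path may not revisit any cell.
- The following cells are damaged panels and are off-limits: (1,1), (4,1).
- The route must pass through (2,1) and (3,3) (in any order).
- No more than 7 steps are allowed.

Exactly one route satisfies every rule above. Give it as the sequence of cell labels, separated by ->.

The budget equals the shortest possible length, so every move has to be on a shortest route through the required cells.
Route from (3,2): left 1 to (3,1), up 1 to (2,1), right 2 to (2,3), down 2 to (4,3), left 1 to (4,2) — 7 moves in all.
Check: all required cells visited; 7 ≤ 7 moves.

(3,2) -> (3,1) -> (2,1) -> (2,2) -> (2,3) -> (3,3) -> (4,3) -> (4,2)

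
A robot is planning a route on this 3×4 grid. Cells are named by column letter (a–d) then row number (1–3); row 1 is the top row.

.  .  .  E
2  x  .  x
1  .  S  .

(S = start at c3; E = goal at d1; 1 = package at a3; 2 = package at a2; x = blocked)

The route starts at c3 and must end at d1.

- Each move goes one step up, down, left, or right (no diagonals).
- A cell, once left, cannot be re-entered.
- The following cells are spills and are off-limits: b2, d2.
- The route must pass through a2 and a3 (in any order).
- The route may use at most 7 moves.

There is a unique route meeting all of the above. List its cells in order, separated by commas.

The 7-move cap with required stops at a2, a3 leaves no slack for detours.
Route from c3: left 2 to a3, up 2 to a1, right 3 to d1 — 7 moves in all.
Check: all required cells visited; 7 ≤ 7 moves.

c3, b3, a3, a2, a1, b1, c1, d1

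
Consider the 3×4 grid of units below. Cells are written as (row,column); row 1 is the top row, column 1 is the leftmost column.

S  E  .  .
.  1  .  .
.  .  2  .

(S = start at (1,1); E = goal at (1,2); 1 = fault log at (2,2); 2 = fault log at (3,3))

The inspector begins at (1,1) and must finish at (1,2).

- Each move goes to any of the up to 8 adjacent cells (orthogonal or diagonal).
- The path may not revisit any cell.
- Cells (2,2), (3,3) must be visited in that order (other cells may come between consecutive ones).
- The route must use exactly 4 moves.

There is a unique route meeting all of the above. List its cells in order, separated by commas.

(1,1), (2,2), (3,3), (2,3), (1,2)

The waypoints must appear in the order (2,2), (3,3), with no cell reused.
Route from (1,1): 2× down-right (reaching (3,3)), up to (2,3), up-left to (1,2) — 4 moves in all.
Check: order respected (1 at step 1, 2 at step 2); 4 moves as required.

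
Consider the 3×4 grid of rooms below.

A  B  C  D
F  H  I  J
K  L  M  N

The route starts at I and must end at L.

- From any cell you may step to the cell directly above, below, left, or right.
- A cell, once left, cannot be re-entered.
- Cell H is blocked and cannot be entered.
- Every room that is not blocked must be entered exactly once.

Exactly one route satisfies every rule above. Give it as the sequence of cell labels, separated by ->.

Need to visit all 11 open cells exactly once, starting at I and ending at L.
Cell D has only two open neighbours (J and C), so the path must pass straight through it: one of those is the cell it's entered from and the other is where it exits.
Route from I: down 1 to M, right 1 to N, up 2 to D, left 3 to A, down 2 to K, right 1 to L — 10 moves in all.
Check: all 11 open cells covered.

I -> M -> N -> J -> D -> C -> B -> A -> F -> K -> L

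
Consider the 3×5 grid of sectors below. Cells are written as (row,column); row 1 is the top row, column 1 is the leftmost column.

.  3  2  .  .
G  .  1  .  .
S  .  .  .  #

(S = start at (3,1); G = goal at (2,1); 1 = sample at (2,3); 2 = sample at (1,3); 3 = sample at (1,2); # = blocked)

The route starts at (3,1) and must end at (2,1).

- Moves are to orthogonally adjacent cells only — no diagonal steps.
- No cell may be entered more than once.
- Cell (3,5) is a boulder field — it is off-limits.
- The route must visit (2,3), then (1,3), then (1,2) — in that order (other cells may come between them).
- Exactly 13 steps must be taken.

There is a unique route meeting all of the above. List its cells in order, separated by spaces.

The waypoints must appear in the order (2,3), (1,3), (1,2), with no cell reused.
Route from (3,1): right to (3,2), up to (2,2), right to (2,3), down to (3,3), right to (3,4), up to (2,4), right to (2,5), up to (1,5), 4× left (reaching (1,1)), down to (2,1) — 13 moves in all.
Check: order respected (1 at step 3, 2 at step 10, 3 at step 11); 13 moves as required.

(3,1) (3,2) (2,2) (2,3) (3,3) (3,4) (2,4) (2,5) (1,5) (1,4) (1,3) (1,2) (1,1) (2,1)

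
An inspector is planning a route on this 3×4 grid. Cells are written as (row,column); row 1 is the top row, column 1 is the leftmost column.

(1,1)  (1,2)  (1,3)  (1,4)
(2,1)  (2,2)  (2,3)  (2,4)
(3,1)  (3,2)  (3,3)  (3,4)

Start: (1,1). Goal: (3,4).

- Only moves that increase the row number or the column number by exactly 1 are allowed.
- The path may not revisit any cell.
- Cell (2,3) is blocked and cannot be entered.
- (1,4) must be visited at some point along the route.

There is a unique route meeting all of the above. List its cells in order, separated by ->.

Moves only go right or down, so the column and row indices never decrease.
Route from (1,1): right 3 to (1,4), down 2 to (3,4) — 5 moves in all.
Check: all required cells visited.

(1,1) -> (1,2) -> (1,3) -> (1,4) -> (2,4) -> (3,4)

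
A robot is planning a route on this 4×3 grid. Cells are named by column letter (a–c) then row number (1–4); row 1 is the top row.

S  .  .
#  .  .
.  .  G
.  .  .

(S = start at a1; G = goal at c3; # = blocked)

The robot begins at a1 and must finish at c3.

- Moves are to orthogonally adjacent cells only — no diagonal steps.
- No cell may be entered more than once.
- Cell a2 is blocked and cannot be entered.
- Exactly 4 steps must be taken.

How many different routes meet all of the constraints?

3

Need simple routes of exactly 4 moves from a1 to c3 (Manhattan distance 4, so 0 moves are spent on a detour and 0 undoing it).
Enumerating: a1 b1 b2 b3 c3 | a1 b1 b2 c2 c3 | a1 b1 c1 c2 c3.
That gives 3 routes.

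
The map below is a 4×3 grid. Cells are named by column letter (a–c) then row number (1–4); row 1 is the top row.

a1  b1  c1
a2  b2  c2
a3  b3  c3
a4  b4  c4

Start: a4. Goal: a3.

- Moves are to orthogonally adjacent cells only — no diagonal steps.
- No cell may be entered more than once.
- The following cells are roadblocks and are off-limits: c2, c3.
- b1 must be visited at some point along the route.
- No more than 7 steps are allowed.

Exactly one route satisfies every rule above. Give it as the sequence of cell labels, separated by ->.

a4 -> b4 -> b3 -> b2 -> b1 -> a1 -> a2 -> a3

The budget equals the shortest possible length, so every move has to be on a shortest route through the required cells.
Route from a4: right to b4, 3× up (reaching b1), left to a1, 2× down (reaching a3) — 7 moves in all.
Check: all required cells visited; 7 ≤ 7 moves.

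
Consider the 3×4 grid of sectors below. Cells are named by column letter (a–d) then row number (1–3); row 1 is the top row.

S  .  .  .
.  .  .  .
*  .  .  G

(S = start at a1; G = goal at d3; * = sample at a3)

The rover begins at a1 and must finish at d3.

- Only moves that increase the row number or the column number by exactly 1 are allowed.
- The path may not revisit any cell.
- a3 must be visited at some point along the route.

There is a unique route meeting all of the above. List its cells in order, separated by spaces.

Moves only go right or down, so the column and row indices never decrease.
Route from a1: down 2 to a3, right 3 to d3 — 5 moves in all.
Check: all required cells visited.

a1 a2 a3 b3 c3 d3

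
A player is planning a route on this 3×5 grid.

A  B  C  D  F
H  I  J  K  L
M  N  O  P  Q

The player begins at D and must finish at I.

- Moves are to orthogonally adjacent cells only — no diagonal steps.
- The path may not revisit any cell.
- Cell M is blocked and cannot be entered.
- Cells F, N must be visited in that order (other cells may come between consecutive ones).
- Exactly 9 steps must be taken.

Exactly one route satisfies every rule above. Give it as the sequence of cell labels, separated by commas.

D, F, L, Q, P, K, J, O, N, I

The waypoints must appear in the order F, N, with no cell reused.
Route from D: right 1 to F, down 2 to Q, left 1 to P, up 1 to K, left 1 to J, down 1 to O, left 1 to N, up 1 to I — 9 moves in all.
Check: order respected (F at step 1, N at step 8); 9 moves as required.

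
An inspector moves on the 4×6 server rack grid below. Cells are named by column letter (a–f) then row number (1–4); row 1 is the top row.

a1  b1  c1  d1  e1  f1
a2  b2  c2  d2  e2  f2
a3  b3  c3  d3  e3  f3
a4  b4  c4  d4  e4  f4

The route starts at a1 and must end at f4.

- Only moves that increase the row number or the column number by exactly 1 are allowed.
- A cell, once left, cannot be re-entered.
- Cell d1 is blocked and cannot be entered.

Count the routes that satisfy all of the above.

A right/down-only route from a1 to f4 makes exactly 3 down-moves and 5 right-moves in some order.
With no other constraints that would be C(8,3) = 56 routes.
Subtract routes through each blocked cell (inclusion–exclusion for overlaps): − through d1: 10 → 46.
That gives 46 routes.

46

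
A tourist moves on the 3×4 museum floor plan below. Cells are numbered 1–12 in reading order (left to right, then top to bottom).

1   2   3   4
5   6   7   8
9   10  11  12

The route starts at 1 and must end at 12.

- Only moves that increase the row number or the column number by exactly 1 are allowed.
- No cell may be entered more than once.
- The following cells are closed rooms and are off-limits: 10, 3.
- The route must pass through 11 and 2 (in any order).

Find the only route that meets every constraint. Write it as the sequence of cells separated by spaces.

1 2 6 7 11 12

Moves only go right or down, so the column and row indices never decrease.
Route from 1: right to 2, down to 6, right to 7, down to 11, right to 12 — 5 moves in all.
Check: all required cells visited.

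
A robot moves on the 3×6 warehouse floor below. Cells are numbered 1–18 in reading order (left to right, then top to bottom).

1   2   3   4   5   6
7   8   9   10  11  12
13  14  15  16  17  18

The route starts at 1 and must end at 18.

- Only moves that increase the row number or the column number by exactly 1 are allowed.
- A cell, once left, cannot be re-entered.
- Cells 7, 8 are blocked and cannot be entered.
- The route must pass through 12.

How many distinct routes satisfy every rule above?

4

A right/down-only route from 1 to 18 makes exactly 2 down-moves and 5 right-moves in some order.
With no other constraints that would be C(7,2) = 21 routes.
Split at 12 and multiply the segment counts (each segment already excludes blocked cells): 1→12: 4; 12→18: 1; product = 4.
That gives 4 routes.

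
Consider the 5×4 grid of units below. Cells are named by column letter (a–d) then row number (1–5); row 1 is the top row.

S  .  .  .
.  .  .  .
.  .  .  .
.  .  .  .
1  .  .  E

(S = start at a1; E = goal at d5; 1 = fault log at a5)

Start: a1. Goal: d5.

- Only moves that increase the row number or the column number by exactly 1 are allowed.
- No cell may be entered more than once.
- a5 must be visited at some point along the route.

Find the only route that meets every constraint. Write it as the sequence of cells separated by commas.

a1, a2, a3, a4, a5, b5, c5, d5

Moves only go right or down, so the column and row indices never decrease.
Route from a1: 4× down (reaching a5), 3× right (reaching d5) — 7 moves in all.
Check: all required cells visited.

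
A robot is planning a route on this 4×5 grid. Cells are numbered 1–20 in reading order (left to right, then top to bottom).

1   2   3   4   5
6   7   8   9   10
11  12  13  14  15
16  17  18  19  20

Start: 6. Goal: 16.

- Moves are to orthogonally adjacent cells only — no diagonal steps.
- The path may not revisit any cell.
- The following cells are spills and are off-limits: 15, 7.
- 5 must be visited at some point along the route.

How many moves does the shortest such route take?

Any route passes through 5 somewhere between 6 and 16. Summing Manhattan distances along the two legs (6 → 5 → 16) gives a lower bound of 5 + 7 = 12 moves.
A route of 12 moves achieves this: 6 → 1 → 2 → 3 → 4 → 5 → 10 → 9 → 14 → 19 → 18 → 17 → 16.
Since 12 matches the lower bound, it is optimal.

12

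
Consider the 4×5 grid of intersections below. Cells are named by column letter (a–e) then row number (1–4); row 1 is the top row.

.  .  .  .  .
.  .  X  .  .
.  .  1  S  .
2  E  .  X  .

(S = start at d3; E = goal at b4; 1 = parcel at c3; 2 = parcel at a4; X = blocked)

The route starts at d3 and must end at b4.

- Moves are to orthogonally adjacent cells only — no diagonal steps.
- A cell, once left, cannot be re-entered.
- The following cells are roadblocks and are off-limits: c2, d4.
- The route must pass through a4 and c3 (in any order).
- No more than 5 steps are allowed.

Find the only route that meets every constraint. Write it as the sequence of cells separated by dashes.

Any route must reach a4 and c3 and still end at b4 within 5 moves, so the order of the required stops is forced.
Route from d3: 3× left (reaching a3), down to a4, right to b4 — 5 moves in all.
Check: all required cells visited; 5 ≤ 5 moves.

d3 - c3 - b3 - a3 - a4 - b4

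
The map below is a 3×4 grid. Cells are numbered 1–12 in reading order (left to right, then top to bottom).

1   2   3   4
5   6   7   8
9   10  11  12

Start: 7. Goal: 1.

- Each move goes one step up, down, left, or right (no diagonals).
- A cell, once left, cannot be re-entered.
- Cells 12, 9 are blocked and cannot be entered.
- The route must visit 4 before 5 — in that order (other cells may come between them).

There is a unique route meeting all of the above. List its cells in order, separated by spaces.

The waypoints must appear in the order 4, 5, with no cell reused.
Route from 7: right 1 to 8, up 1 to 4, left 2 to 2, down 1 to 6, left 1 to 5, up 1 to 1 — 7 moves in all.
Check: order respected (4 at step 2, 5 at step 6).

7 8 4 3 2 6 5 1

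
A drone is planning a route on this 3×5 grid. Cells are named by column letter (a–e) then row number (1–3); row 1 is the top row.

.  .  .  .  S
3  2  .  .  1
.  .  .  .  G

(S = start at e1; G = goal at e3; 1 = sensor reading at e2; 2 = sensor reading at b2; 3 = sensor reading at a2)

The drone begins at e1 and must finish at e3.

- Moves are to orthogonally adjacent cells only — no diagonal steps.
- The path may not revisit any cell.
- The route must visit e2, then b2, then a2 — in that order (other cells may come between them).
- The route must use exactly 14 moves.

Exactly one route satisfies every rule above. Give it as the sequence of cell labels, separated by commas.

The waypoints must appear in the order e2, b2, a2, with no cell reused.
Route from e1: down to e2, left to d2, up to d1, left to c1, down to c2, left to b2, up to b1, left to a1, 2× down (reaching a3), 4× right (reaching e3) — 14 moves in all.
Check: order respected (1 at step 1, 2 at step 6, 3 at step 9); 14 moves as required.

e1, e2, d2, d1, c1, c2, b2, b1, a1, a2, a3, b3, c3, d3, e3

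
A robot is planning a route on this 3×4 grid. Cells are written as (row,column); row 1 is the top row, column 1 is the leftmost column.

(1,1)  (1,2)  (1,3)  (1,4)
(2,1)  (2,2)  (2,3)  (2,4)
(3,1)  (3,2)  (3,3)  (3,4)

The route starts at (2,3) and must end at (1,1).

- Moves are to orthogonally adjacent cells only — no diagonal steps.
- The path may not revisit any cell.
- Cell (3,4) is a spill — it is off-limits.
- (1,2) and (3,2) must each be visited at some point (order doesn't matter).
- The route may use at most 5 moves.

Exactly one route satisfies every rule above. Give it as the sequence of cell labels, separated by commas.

The budget equals the shortest possible length, so every move has to be on a shortest route through the required cells.
Route from (2,3): down to (3,3), left to (3,2), 2× up (reaching (1,2)), left to (1,1) — 5 moves in all.
Check: all required cells visited; 5 ≤ 5 moves.

(2,3), (3,3), (3,2), (2,2), (1,2), (1,1)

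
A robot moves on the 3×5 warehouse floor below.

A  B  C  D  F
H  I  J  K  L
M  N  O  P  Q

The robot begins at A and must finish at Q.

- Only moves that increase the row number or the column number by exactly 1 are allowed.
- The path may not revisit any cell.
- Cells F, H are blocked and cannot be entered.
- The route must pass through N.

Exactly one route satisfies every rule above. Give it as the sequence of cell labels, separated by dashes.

Moves only go right or down, so the column and row indices never decrease.
Route from A: right 1 to B, down 2 to N, right 3 to Q — 6 moves in all.
Check: all required cells visited.

A - B - I - N - O - P - Q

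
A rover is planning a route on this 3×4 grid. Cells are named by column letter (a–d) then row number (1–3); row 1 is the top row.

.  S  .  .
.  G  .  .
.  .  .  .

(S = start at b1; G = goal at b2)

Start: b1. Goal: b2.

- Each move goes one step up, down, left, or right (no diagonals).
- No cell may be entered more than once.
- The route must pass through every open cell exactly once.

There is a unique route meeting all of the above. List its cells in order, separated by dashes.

Need to visit all 12 open cells exactly once, starting at b1 and ending at b2.
Cell a3 has only two open neighbours (a2 and b3), so the path must pass straight through it: one of those is the cell it's entered from and the other is where it exits.
Route from b1: left 1 to a1, down 2 to a3, right 3 to d3, up 2 to d1, left 1 to c1, down 1 to c2, left 1 to b2 — 11 moves in all.
Check: all 12 open cells covered.

b1 - a1 - a2 - a3 - b3 - c3 - d3 - d2 - d1 - c1 - c2 - b2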